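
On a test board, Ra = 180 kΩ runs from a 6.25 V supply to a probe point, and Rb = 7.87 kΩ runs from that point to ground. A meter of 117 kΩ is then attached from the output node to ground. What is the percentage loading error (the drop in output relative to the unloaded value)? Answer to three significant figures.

The divider's output (Thévenin) resistance is Ra‖Rb = 7.540 kΩ.
Fractional drop under load = R_th/(R_th + R_L) = 7.540 / (7.540 + 117) = 0.06055.
So the output falls by 6.05 %.

6.05 %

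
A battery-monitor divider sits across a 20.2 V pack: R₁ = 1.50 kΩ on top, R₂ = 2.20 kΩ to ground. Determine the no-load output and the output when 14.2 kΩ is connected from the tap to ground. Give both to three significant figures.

Unloaded: 12.0 V; loaded: 11.3 V

Open-circuit: V = 20.2 × 2.20/(1.50 + 2.20) = 12.0 V.
With the load, R₂ becomes R₂‖R_L = 1.905 kΩ, so V = 20.2 × 1.905/3.405 = 11.3 V.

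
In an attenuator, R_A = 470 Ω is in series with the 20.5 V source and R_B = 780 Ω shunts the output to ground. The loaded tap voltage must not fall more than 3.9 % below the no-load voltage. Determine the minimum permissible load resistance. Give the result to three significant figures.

R_L(min) ≈ 7.23 kΩ

Output resistance R_th = R_A‖R_B = (470 × 780)/1250 = 293.3 Ω.
The fractional drop is R_th/(R_th + R_L); requiring this ≤ 0.0390 gives R_L ≥ R_th(1/0.0390 − 1) = 293.3 × 24.64 = 7.23 kΩ.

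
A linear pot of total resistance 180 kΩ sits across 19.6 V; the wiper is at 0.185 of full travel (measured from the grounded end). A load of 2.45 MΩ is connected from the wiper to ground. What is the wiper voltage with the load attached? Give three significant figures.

V ≈ 3.59 V

The wiper splits the pot into (1−α)R = 146.7 kΩ above and αR = 33.30 kΩ below.
Lower section ‖ load = 32.85 kΩ.
V_wiper = 19.6 × 32.85/(146.7 + 32.85) = 3.59 V.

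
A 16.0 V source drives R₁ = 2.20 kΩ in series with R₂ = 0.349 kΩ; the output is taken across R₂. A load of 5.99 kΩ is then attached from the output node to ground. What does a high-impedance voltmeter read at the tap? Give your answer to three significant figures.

The load sits in parallel with R₂: R₂‖R_L = (349 × 5990) / (349 + 5990) = 329.8 Ω.
V_out = 16.0 × 329.8 / (2200 + 329.8) = 16.0 × 329.8/2530 = 2.09 V.
(Unloaded it would have been 2.19 V.)

V_out ≈ 2.09 V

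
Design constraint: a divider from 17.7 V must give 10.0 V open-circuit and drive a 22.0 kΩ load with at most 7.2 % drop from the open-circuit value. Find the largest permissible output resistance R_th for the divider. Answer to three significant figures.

Loading drop = R_th/(R_th + R_L) ≤ 0.0720, so R_th ≤ R_L · ε/(1−ε) = 22.0 kΩ × 0.0720/0.9280 = 1.71 kΩ.

R_th ≤ 1.71 kΩ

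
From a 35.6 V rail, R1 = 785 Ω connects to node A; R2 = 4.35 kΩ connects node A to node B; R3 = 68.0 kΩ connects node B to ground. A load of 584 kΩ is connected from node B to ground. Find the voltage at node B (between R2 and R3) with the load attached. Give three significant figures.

V ≈ 32.8 V

At node B, R3 is in parallel with the load: R3‖R_L = 60910 Ω.
Below node A the resistance is R2 + (R3‖R_L) = 65260 Ω, so V_A = 35.6 × 65260/66040 = 35.18 V.
Then V_B = V_A × (R3‖R_L)/(R2 + R3‖R_L) = 35.18 × 60910/65260 = 32.8 V.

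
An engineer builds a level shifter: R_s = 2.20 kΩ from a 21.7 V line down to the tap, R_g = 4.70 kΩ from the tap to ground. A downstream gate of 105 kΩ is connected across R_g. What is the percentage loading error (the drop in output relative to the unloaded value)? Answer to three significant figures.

The divider's output (Thévenin) resistance is R_s‖R_g = 1.499 kΩ.
Fractional drop under load = R_th/(R_th + R_L) = 1.499 / (1.499 + 105) = 0.01407.
So the output falls by 1.41 %.

1.41 %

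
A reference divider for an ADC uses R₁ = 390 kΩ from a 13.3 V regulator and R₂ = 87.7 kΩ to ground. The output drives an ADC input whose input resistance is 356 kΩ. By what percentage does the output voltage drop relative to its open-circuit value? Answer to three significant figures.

Unloaded V = 13.3 × 87.7/477.7 = 2.442 V.
Loaded: R₂‖R_L = 70.37 kΩ, giving V = 13.3 × 70.37/460.4 = 2.033 V.
Drop = (2.442 − 2.033) / 2.442 = 16.7 %.

16.7 %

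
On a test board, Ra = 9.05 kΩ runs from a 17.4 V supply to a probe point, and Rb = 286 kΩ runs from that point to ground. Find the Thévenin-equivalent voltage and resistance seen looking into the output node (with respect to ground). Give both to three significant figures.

V_th = 16.9 V, R_th = 8.77 kΩ

V_th is the open-circuit tap voltage: 17.4 × 286/(9.05 + 286) = 16.9 V.
With the supply zeroed, Ra and Rb appear in parallel from the tap: R_th = Ra‖Rb = (9.05 × 286)/295.1 = 8.77 kΩ.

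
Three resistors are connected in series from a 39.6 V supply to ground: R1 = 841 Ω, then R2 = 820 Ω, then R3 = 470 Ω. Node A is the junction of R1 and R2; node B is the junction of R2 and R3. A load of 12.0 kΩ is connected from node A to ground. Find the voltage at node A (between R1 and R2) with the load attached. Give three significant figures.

V ≈ 23.0 V

Below node A the series string R2+R3 = 1290 Ω sits in parallel with the 12000 Ω load: 1165 Ω.
V_A = 39.6 × 1165/(841 + 1165) = 23.0 V.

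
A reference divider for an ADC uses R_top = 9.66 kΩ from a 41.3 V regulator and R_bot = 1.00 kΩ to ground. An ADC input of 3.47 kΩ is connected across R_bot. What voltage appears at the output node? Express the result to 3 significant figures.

The load sits in parallel with R_bot: R_bot‖R_L = (1.00 × 3.47) / (1.00 + 3.47) = 0.7763 kΩ.
V_out = 41.3 × 0.7763 / (9.66 + 0.7763) = 41.3 × 0.7763/10.44 = 3.07 V.
(Unloaded it would have been 3.87 V.)

V_out ≈ 3.07 V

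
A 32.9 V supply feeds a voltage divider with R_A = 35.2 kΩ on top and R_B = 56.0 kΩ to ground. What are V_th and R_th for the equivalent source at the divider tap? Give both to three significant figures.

V_th = 20.2 V, R_th = 21.6 kΩ

V_th is the open-circuit tap voltage: 32.9 × 56.0/(35.2 + 56.0) = 20.2 V.
With the supply zeroed, R_A and R_B appear in parallel from the tap: R_th = R_A‖R_B = (35.2 × 56.0)/91.20 = 21.6 kΩ.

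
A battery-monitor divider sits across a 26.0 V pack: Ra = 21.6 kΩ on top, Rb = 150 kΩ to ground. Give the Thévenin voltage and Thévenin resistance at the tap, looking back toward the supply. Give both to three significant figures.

V_th is the open-circuit tap voltage: 26.0 × 150/(21.6 + 150) = 22.7 V.
With the supply zeroed, Ra and Rb appear in parallel from the tap: R_th = Ra‖Rb = (21.6 × 150)/171.6 = 18.9 kΩ.

V_th = 22.7 V, R_th = 18.9 kΩ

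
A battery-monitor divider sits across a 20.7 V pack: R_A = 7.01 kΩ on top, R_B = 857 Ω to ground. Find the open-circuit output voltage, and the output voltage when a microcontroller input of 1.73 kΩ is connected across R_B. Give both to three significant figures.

Open-circuit: V = 20.7 × 857/(7010 + 857) = 2.25 V.
With the load, R_B becomes R_B‖R_L = 573.1 Ω, so V = 20.7 × 573.1/7583 = 1.56 V.

Unloaded: 2.25 V; loaded: 1.56 V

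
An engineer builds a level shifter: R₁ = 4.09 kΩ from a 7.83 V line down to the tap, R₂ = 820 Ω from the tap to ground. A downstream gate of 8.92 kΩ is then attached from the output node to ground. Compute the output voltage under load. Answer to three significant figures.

The load sits in parallel with R₂: R₂‖R_L = (820 × 8920) / (820 + 8920) = 751.0 Ω.
V_out = 7.83 × 751.0 / (4090 + 751.0) = 7.83 × 751.0/4841 = 1.21 V.

V_out ≈ 1.21 V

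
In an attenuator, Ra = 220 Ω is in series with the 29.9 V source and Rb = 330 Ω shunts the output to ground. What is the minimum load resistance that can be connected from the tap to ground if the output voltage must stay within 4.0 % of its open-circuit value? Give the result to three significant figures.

R_L(min) ≈ 3.17 kΩ

Output resistance R_th = Ra‖Rb = (220 × 330)/550.0 = 132.0 Ω.
The fractional drop is R_th/(R_th + R_L); requiring this ≤ 0.0400 gives R_L ≥ R_th(1/0.0400 − 1) = 132.0 × 24.00 = 3.17 kΩ.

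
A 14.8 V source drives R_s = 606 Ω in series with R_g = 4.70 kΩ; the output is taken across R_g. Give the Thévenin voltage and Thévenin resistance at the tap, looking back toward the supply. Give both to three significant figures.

V_th = 13.1 V, R_th = 537 Ω

V_th is the open-circuit tap voltage: 14.8 × 4700/(606 + 4700) = 13.1 V.
With the supply zeroed, R_s and R_g appear in parallel from the tap: R_th = R_s‖R_g = (606 × 4700)/5306 = 537 Ω.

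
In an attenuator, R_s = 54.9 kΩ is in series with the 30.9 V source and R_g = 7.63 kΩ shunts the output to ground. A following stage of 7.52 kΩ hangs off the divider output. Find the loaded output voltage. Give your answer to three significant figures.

The load sits in parallel with R_g: R_g‖R_L = (7.63 × 7.52) / (7.63 + 7.52) = 3.787 kΩ.
V_out = 30.9 × 3.787 / (54.9 + 3.787) = 30.9 × 3.787/58.69 = 1.99 V.
(Unloaded it would have been 3.77 V.)

V_out ≈ 1.99 V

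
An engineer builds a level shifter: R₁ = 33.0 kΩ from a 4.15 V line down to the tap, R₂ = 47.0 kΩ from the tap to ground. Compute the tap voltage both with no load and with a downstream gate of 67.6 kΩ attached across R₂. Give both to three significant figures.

Unloaded: 2.44 V; loaded: 1.89 V

Open-circuit: V = 4.15 × 47.0/(33.0 + 47.0) = 2.44 V.
With the load, R₂ becomes R₂‖R_L = 27.72 kΩ, so V = 4.15 × 27.72/60.72 = 1.89 V.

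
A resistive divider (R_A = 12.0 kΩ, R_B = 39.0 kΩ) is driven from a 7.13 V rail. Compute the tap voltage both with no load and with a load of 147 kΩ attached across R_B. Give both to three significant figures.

Unloaded: 5.45 V; loaded: 5.13 V

Open-circuit: V = 7.13 × 39.0/(12.0 + 39.0) = 5.45 V.
With the load, R_B becomes R_B‖R_L = 30.82 kΩ, so V = 7.13 × 30.82/42.82 = 5.13 V.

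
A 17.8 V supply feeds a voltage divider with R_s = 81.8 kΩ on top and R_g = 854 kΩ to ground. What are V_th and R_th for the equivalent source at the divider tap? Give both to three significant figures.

V_th is the open-circuit tap voltage: 17.8 × 854/(81.8 + 854) = 16.2 V.
With the supply zeroed, R_s and R_g appear in parallel from the tap: R_th = R_s‖R_g = (81.8 × 854)/935.8 = 74.6 kΩ.

V_th = 16.2 V, R_th = 74.6 kΩ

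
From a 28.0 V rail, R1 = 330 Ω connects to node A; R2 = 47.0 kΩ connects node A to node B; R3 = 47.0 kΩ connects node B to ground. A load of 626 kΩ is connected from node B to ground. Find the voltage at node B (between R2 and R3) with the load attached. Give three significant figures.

At node B, R3 is in parallel with the load: R3‖R_L = 43720 Ω.
Below node A the resistance is R2 + (R3‖R_L) = 90720 Ω, so V_A = 28.0 × 90720/91050 = 27.90 V.
Then V_B = V_A × (R3‖R_L)/(R2 + R3‖R_L) = 27.90 × 43720/90720 = 13.4 V.

V ≈ 13.4 V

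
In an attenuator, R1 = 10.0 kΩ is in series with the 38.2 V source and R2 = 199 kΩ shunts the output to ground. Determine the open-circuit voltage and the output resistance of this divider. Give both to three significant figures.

V_th = 36.4 V, R_th = 9.52 kΩ

V_th is the open-circuit tap voltage: 38.2 × 199/(10.0 + 199) = 36.4 V.
With the supply zeroed, R1 and R2 appear in parallel from the tap: R_th = R1‖R2 = (10.0 × 199)/209.0 = 9.52 kΩ.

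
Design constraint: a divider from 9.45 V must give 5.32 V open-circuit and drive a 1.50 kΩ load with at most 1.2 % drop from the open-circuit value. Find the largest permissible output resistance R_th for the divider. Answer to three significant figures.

Loading drop = R_th/(R_th + R_L) ≤ 0.0120, so R_th ≤ R_L · ε/(1−ε) = 1.50 kΩ × 0.0120/0.9880 = 18.2 Ω.

R_th ≤ 18.2 Ω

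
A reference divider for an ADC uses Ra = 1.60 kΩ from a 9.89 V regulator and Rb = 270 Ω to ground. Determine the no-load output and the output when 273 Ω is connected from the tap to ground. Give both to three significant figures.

Open-circuit: V = 9.89 × 270/(1600 + 270) = 1.43 V.
With the load, Rb becomes Rb‖R_L = 135.7 Ω, so V = 9.89 × 135.7/1736 = 0.773 V.

Unloaded: 1.43 V; loaded: 0.773 V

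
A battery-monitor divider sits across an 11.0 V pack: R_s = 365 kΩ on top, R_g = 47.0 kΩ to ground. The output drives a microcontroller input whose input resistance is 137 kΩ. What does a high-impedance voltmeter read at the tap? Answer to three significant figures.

V_out ≈ 0.962 V

The load sits in parallel with R_g: R_g‖R_L = (47.0 × 137) / (47.0 + 137) = 34.99 kΩ.
V_out = 11.0 × 34.99 / (365 + 34.99) = 11.0 × 34.99/400.0 = 0.962 V.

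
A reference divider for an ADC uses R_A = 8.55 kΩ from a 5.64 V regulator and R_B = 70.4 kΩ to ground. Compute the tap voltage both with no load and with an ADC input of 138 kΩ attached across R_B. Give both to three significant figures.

Unloaded: 5.03 V; loaded: 4.77 V

Open-circuit: V = 5.64 × 70.4/(8.55 + 70.4) = 5.03 V.
With the load, R_B becomes R_B‖R_L = 46.62 kΩ, so V = 5.64 × 46.62/55.17 = 4.77 V.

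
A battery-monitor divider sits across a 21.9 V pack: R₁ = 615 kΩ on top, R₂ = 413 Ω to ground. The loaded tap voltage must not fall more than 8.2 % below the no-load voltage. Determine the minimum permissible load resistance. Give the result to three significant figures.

R_L(min) ≈ 4.62 kΩ

Output resistance R_th = R₁‖R₂ = (615000 × 413)/615400 = 412.7 Ω.
The fractional drop is R_th/(R_th + R_L); requiring this ≤ 0.0820 gives R_L ≥ R_th(1/0.0820 − 1) = 412.7 × 11.20 = 4.62 kΩ.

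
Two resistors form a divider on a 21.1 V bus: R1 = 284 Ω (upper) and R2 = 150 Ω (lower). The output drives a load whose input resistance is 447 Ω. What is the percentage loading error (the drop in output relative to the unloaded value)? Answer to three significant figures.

18.0 %

Unloaded V = 21.1 × 150/434.0 = 7.293 V.
Loaded: R2‖R_L = 112.3 Ω, giving V = 21.1 × 112.3/396.3 = 5.980 V.
Drop = (7.293 − 5.980) / 7.293 = 18.0 %.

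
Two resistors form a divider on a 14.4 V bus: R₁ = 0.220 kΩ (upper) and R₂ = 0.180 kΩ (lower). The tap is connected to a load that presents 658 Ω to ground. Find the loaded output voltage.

The load sits in parallel with R₂: R₂‖R_L = (180 × 658) / (180 + 658) = 141.3 Ω.
V_out = 14.4 × 141.3 / (220 + 141.3) = 14.4 × 141.3/361.3 = 5.63 V.
(Unloaded it would have been 6.48 V.)

V_out ≈ 5.63 V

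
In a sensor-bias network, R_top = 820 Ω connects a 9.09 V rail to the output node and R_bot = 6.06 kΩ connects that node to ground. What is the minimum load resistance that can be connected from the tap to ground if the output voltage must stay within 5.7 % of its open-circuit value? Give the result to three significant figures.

Output resistance R_th = R_top‖R_bot = (820 × 6060)/6880 = 722.3 Ω.
The fractional drop is R_th/(R_th + R_L); requiring this ≤ 0.0570 gives R_L ≥ R_th(1/0.0570 − 1) = 722.3 × 16.54 = 11.9 kΩ.

R_L(min) ≈ 11.9 kΩ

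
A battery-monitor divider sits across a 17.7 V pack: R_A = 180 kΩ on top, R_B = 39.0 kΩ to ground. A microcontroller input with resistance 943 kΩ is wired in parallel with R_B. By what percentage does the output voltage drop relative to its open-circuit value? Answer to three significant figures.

3.29 %

The divider's output (Thévenin) resistance is R_A‖R_B = 32.05 kΩ.
Fractional drop under load = R_th/(R_th + R_L) = 32.05 / (32.05 + 943) = 0.03287.
So the output falls by 3.29 %.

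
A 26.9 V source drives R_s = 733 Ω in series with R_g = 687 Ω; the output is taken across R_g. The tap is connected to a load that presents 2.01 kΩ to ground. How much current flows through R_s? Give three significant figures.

I ≈ 21.6 mA

R_g‖R_L = 512.0 Ω, so the source sees R_s + R_g‖R_L = 1245 Ω.
I = 26.9 V / 1245 Ω = 21.6 mA.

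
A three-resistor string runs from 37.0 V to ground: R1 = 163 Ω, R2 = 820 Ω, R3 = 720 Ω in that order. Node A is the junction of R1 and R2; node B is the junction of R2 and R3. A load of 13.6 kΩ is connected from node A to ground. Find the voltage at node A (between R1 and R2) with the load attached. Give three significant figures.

V ≈ 33.1 V

Below node A the series string R2+R3 = 1540 Ω sits in parallel with the 13600 Ω load: 1383 Ω.
V_A = 37.0 × 1383/(163 + 1383) = 33.1 V.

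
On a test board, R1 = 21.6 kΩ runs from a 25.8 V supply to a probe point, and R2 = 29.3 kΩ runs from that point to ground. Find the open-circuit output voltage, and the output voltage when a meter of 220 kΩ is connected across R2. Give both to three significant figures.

Open-circuit: V = 25.8 × 29.3/(21.6 + 29.3) = 14.9 V.
With the load, R2 becomes R2‖R_L = 25.86 kΩ, so V = 25.8 × 25.86/47.46 = 14.1 V.

Unloaded: 14.9 V; loaded: 14.1 V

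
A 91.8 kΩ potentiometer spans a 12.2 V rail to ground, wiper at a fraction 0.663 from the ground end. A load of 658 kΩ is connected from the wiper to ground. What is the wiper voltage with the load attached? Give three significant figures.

V ≈ 7.84 V

The wiper splits the pot into (1−α)R = 30.94 kΩ above and αR = 60.86 kΩ below.
Lower section ‖ load = 55.71 kΩ.
V_wiper = 12.2 × 55.71/(30.94 + 55.71) = 7.84 V.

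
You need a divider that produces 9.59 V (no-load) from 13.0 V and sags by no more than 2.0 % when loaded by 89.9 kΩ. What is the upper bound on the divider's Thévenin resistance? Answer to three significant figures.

Loading drop = R_th/(R_th + R_L) ≤ 0.0200, so R_th ≤ R_L · ε/(1−ε) = 89.9 kΩ × 0.0200/0.9800 = 1.83 kΩ.
(Any R1, R2 with R2/(R1+R2) = 0.738 and R1‖R2 ≤ 1.83 kΩ will meet the spec.)

R_th ≤ 1.83 kΩ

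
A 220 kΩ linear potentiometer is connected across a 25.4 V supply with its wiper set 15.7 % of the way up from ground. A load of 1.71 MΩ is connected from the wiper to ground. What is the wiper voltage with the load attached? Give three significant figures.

V ≈ 3.92 V

The wiper splits the pot into (1−α)R = 185.5 kΩ above and αR = 34.54 kΩ below.
Lower section ‖ load = 33.86 kΩ.
V_wiper = 25.4 × 33.86/(185.5 + 33.86) = 3.92 V.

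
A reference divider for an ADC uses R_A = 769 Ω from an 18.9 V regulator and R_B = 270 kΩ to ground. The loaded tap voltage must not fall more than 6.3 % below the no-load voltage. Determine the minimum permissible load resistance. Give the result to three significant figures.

Output resistance R_th = R_A‖R_B = (769 × 270000)/270800 = 766.8 Ω.
The fractional drop is R_th/(R_th + R_L); requiring this ≤ 0.0630 gives R_L ≥ R_th(1/0.0630 − 1) = 766.8 × 14.87 = 11.4 kΩ.

R_L(min) ≈ 11.4 kΩ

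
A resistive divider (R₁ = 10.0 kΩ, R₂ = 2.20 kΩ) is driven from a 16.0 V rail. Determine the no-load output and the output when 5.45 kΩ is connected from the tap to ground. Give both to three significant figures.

Open-circuit: V = 16.0 × 2.20/(10.0 + 2.20) = 2.89 V.
With the load, R₂ becomes R₂‖R_L = 1.567 kΩ, so V = 16.0 × 1.567/11.57 = 2.17 V.

Unloaded: 2.89 V; loaded: 2.17 V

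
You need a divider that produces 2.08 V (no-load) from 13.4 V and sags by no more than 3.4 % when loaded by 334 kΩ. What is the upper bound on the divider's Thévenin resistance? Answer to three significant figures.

Loading drop = R_th/(R_th + R_L) ≤ 0.0340, so R_th ≤ R_L · ε/(1−ε) = 334 kΩ × 0.0340/0.9660 = 11.8 kΩ.

R_th ≤ 11.8 kΩ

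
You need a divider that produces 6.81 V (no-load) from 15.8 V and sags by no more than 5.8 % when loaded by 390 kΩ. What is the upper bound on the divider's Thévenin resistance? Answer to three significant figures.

Loading drop = R_th/(R_th + R_L) ≤ 0.0580, so R_th ≤ R_L · ε/(1−ε) = 390 kΩ × 0.0580/0.9420 = 24.0 kΩ.
(Any R1, R2 with R2/(R1+R2) = 0.431 and R1‖R2 ≤ 24.0 kΩ will meet the spec.)

R_th ≤ 24.0 kΩ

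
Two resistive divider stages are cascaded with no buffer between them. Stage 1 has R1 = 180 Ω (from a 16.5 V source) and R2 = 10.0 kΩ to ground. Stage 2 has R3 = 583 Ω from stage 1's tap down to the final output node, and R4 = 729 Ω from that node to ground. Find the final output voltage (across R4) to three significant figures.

Stage 2 presents R3+R4 = 1312 Ω as a load on stage 1's tap.
Stage 1's lower leg becomes R2‖(R3+R4) = 1160 Ω, so V_mid = 16.5 × 1160/1340 = 14.28 V.
Stage 2 is itself unloaded: V_out = V_mid × R4/(R3+R4) = 14.28 × 729/1312 = 7.94 V.

V_out ≈ 7.94 V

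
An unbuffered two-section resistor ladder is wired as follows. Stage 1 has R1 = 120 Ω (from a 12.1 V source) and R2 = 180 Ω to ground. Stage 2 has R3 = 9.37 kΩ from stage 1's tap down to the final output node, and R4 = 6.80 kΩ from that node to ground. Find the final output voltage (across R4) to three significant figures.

V_out ≈ 3.04 V

Stage 2 presents R3+R4 = 16170 Ω as a load on stage 1's tap.
Stage 1's lower leg becomes R2‖(R3+R4) = 178.0 Ω, so V_mid = 12.1 × 178.0/298.0 = 7.228 V.
Stage 2 is itself unloaded: V_out = V_mid × R4/(R3+R4) = 7.228 × 6800/16170 = 3.04 V.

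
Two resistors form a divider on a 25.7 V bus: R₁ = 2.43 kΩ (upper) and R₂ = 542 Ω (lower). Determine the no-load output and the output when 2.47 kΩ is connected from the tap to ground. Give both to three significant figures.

Open-circuit: V = 25.7 × 542/(2430 + 542) = 4.69 V.
With the load, R₂ becomes R₂‖R_L = 444.5 Ω, so V = 25.7 × 444.5/2874 = 3.97 V.

Unloaded: 4.69 V; loaded: 3.97 V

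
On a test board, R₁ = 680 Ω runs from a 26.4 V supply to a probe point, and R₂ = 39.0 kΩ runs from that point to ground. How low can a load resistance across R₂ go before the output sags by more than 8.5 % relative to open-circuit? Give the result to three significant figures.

R_L(min) ≈ 7.19 kΩ

Output resistance R_th = R₁‖R₂ = (680 × 39000)/39680 = 668.3 Ω.
The fractional drop is R_th/(R_th + R_L); requiring this ≤ 0.0850 gives R_L ≥ R_th(1/0.0850 − 1) = 668.3 × 10.76 = 7.19 kΩ.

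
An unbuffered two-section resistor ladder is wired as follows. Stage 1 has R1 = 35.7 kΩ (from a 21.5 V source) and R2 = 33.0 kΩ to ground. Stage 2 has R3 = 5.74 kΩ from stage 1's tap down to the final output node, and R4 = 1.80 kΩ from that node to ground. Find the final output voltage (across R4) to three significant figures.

Stage 2 presents R3+R4 = 7.540 kΩ as a load on stage 1's tap.
Stage 1's lower leg becomes R2‖(R3+R4) = 6.138 kΩ, so V_mid = 21.5 × 6.138/41.84 = 3.154 V.
Stage 2 is itself unloaded: V_out = V_mid × R4/(R3+R4) = 3.154 × 1.80/7.540 = 0.753 V.

V_out ≈ 0.753 V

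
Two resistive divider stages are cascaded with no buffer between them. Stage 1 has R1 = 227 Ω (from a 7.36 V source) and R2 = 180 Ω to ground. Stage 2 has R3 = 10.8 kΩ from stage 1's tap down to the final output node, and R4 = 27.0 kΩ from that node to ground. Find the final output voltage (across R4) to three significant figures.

V_out ≈ 2.32 V

Stage 2 presents R3+R4 = 37800 Ω as a load on stage 1's tap.
Stage 1's lower leg becomes R2‖(R3+R4) = 179.1 Ω, so V_mid = 7.36 × 179.1/406.1 = 3.246 V.
Stage 2 is itself unloaded: V_out = V_mid × R4/(R3+R4) = 3.246 × 27000/37800 = 2.32 V.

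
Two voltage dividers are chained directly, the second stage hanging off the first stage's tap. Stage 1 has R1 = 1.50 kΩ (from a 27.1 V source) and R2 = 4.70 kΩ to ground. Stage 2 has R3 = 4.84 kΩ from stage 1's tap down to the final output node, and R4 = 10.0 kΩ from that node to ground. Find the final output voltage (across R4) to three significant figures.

Stage 2 presents R3+R4 = 14.84 kΩ as a load on stage 1's tap.
Stage 1's lower leg becomes R2‖(R3+R4) = 3.569 kΩ, so V_mid = 27.1 × 3.569/5.069 = 19.08 V.
Stage 2 is itself unloaded: V_out = V_mid × R4/(R3+R4) = 19.08 × 10.0/14.84 = 12.9 V.

V_out ≈ 12.9 V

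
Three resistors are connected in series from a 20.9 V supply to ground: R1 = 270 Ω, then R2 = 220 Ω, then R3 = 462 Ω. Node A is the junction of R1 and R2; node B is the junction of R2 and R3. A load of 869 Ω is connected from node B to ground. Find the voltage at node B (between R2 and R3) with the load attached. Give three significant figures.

V ≈ 7.96 V

At node B, R3 is in parallel with the load: R3‖R_L = 301.6 Ω.
Below node A the resistance is R2 + (R3‖R_L) = 521.6 Ω, so V_A = 20.9 × 521.6/791.6 = 13.77 V.
Then V_B = V_A × (R3‖R_L)/(R2 + R3‖R_L) = 13.77 × 301.6/521.6 = 7.96 V.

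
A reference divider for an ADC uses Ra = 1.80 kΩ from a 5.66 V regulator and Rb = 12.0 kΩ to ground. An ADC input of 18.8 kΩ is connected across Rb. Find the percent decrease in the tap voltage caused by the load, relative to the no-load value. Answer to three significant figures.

7.69 %

The divider's output (Thévenin) resistance is Ra‖Rb = 1.565 kΩ.
Fractional drop under load = R_th/(R_th + R_L) = 1.565 / (1.565 + 18.8) = 0.07686.
So the output falls by 7.69 %.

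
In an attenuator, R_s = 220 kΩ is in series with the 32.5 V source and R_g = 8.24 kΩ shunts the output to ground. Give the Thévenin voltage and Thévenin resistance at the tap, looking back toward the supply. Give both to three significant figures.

V_th = 1.17 V, R_th = 7.94 kΩ

V_th is the open-circuit tap voltage: 32.5 × 8.24/(220 + 8.24) = 1.17 V.
With the supply zeroed, R_s and R_g appear in parallel from the tap: R_th = R_s‖R_g = (220 × 8.24)/228.2 = 7.94 kΩ.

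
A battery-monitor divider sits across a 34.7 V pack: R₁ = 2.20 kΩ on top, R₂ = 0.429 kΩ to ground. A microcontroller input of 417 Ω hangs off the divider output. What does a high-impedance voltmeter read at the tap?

The load sits in parallel with R₂: R₂‖R_L = (429 × 417) / (429 + 417) = 211.5 Ω.
V_out = 34.7 × 211.5 / (2200 + 211.5) = 34.7 × 211.5/2411 = 3.04 V.

V_out ≈ 3.04 V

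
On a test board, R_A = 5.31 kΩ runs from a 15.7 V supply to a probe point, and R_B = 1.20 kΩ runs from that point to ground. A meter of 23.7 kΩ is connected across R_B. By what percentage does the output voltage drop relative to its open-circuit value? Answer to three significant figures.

3.97 %

The divider's output (Thévenin) resistance is R_A‖R_B = 0.9788 kΩ.
Fractional drop under load = R_th/(R_th + R_L) = 0.9788 / (0.9788 + 23.7) = 0.03966.
So the output falls by 3.97 %.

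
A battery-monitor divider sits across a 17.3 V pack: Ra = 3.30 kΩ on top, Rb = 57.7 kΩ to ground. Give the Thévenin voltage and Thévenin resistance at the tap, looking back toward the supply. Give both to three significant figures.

V_th is the open-circuit tap voltage: 17.3 × 57.7/(3.30 + 57.7) = 16.4 V.
With the supply zeroed, Ra and Rb appear in parallel from the tap: R_th = Ra‖Rb = (3.30 × 57.7)/61.00 = 3.12 kΩ.

V_th = 16.4 V, R_th = 3.12 kΩ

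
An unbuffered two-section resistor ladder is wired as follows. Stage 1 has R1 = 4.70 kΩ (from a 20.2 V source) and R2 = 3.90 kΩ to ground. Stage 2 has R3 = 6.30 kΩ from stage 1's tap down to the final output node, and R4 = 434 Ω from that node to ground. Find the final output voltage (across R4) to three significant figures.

V_out ≈ 0.448 V

Stage 2 presents R3+R4 = 6734 Ω as a load on stage 1's tap.
Stage 1's lower leg becomes R2‖(R3+R4) = 2470 Ω, so V_mid = 20.2 × 2470/7170 = 6.958 V.
Stage 2 is itself unloaded: V_out = V_mid × R4/(R3+R4) = 6.958 × 434/6734 = 0.448 V.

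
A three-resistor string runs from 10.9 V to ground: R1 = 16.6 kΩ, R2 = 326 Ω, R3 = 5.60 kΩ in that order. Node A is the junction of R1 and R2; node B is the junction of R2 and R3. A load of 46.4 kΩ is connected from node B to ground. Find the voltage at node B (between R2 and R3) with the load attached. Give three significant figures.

At node B, R3 is in parallel with the load: R3‖R_L = 4997 Ω.
Below node A the resistance is R2 + (R3‖R_L) = 5323 Ω, so V_A = 10.9 × 5323/21920 = 2.647 V.
Then V_B = V_A × (R3‖R_L)/(R2 + R3‖R_L) = 2.647 × 4997/5323 = 2.48 V.

V ≈ 2.48 V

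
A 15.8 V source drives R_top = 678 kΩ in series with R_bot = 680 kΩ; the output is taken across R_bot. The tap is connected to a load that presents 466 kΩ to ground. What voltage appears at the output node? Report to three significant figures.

V_out ≈ 4.58 V

The load sits in parallel with R_bot: R_bot‖R_L = (680 × 466) / (680 + 466) = 276.5 kΩ.
V_out = 15.8 × 276.5 / (678 + 276.5) = 15.8 × 276.5/954.5 = 4.58 V.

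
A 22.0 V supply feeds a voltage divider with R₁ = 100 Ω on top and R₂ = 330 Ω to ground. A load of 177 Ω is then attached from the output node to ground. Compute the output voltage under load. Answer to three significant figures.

The load sits in parallel with R₂: R₂‖R_L = (330 × 177) / (330 + 177) = 115.2 Ω.
V_out = 22.0 × 115.2 / (100 + 115.2) = 22.0 × 115.2/215.2 = 11.8 V.

V_out ≈ 11.8 V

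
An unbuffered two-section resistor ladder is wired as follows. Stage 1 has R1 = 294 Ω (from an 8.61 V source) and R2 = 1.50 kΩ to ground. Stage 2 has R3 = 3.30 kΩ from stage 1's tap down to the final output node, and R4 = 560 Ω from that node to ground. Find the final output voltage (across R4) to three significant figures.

V_out ≈ 0.982 V

Stage 2 presents R3+R4 = 3860 Ω as a load on stage 1's tap.
Stage 1's lower leg becomes R2‖(R3+R4) = 1080 Ω, so V_mid = 8.61 × 1080/1374 = 6.768 V.
Stage 2 is itself unloaded: V_out = V_mid × R4/(R3+R4) = 6.768 × 560/3860 = 0.982 V.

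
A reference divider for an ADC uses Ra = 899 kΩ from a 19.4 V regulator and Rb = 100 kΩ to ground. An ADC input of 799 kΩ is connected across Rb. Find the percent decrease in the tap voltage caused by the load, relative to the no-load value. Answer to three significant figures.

Unloaded V = 19.4 × 100/999.0 = 1.9419 V.
Loaded: Rb‖R_L = 88.88 kΩ, giving V = 19.4 × 88.88/987.9 = 1.7454 V.
Drop = (1.9419 − 1.7454) / 1.9419 = 10.1 %.

10.1 %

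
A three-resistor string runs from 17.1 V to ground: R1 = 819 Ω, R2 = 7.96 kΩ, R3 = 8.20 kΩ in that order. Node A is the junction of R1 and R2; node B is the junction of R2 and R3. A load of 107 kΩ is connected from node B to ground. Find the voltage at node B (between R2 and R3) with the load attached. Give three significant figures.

At node B, R3 is in parallel with the load: R3‖R_L = 7616 Ω.
Below node A the resistance is R2 + (R3‖R_L) = 15580 Ω, so V_A = 17.1 × 15580/16400 = 16.25 V.
Then V_B = V_A × (R3‖R_L)/(R2 + R3‖R_L) = 16.25 × 7616/15580 = 7.94 V.

V ≈ 7.94 V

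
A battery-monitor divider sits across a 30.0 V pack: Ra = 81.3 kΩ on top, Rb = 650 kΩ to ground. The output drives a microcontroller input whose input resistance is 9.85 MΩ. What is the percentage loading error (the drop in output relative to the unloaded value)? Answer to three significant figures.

0.728 %

The divider's output (Thévenin) resistance is Ra‖Rb = 72.26 kΩ.
Fractional drop under load = R_th/(R_th + R_L) = 72.26 / (72.26 + 9850) = 0.007283.
So the output falls by 0.728 %.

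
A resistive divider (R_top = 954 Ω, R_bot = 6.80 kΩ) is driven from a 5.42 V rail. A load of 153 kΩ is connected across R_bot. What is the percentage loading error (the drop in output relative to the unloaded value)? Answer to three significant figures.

The divider's output (Thévenin) resistance is R_top‖R_bot = 836.6 Ω.
Fractional drop under load = R_th/(R_th + R_L) = 836.6 / (836.6 + 153000) = 0.005438.
So the output falls by 0.544 %.

0.544 %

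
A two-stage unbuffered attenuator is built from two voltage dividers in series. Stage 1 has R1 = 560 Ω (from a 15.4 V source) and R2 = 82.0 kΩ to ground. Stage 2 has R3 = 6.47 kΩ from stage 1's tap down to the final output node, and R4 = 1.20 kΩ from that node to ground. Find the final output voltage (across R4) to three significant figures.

Stage 2 presents R3+R4 = 7670 Ω as a load on stage 1's tap.
Stage 1's lower leg becomes R2‖(R3+R4) = 7014 Ω, so V_mid = 15.4 × 7014/7574 = 14.26 V.
Stage 2 is itself unloaded: V_out = V_mid × R4/(R3+R4) = 14.26 × 1200/7670 = 2.23 V.

V_out ≈ 2.23 V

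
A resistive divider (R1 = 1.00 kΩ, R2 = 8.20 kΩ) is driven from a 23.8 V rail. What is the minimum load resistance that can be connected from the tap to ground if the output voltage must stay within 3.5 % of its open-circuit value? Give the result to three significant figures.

Output resistance R_th = R1‖R2 = (1000 × 8200)/9200 = 891.3 Ω.
The fractional drop is R_th/(R_th + R_L); requiring this ≤ 0.0350 gives R_L ≥ R_th(1/0.0350 − 1) = 891.3 × 27.57 = 24.6 kΩ.

R_L(min) ≈ 24.6 kΩ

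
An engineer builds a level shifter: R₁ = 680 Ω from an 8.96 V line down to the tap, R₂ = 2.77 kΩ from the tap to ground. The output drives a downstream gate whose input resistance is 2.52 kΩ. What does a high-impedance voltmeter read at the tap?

V_out ≈ 5.91 V

The load sits in parallel with R₂: R₂‖R_L = (2770 × 2520) / (2770 + 2520) = 1320 Ω.
V_out = 8.96 × 1320 / (680 + 1320) = 8.96 × 1320/2000 = 5.91 V.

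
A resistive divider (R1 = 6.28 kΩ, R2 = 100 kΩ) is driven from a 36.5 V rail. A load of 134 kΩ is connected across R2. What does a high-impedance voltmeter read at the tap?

The load sits in parallel with R2: R2‖R_L = (100 × 134) / (100 + 134) = 57.26 kΩ.
V_out = 36.5 × 57.26 / (6.28 + 57.26) = 36.5 × 57.26/63.54 = 32.9 V.

V_out ≈ 32.9 V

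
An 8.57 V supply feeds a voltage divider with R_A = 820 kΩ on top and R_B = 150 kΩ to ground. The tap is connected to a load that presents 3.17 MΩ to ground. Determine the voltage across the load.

The load sits in parallel with R_B: R_B‖R_L = (150 × 3170) / (150 + 3170) = 143.2 kΩ.
V_out = 8.57 × 143.2 / (820 + 143.2) = 8.57 × 143.2/963.2 = 1.27 V.

V_out ≈ 1.27 V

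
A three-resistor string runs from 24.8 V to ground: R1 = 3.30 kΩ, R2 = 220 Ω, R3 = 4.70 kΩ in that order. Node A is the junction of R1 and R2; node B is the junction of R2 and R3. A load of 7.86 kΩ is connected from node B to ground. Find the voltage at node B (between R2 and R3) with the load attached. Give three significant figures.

V ≈ 11.3 V

At node B, R3 is in parallel with the load: R3‖R_L = 2941 Ω.
Below node A the resistance is R2 + (R3‖R_L) = 3161 Ω, so V_A = 24.8 × 3161/6461 = 12.13 V.
Then V_B = V_A × (R3‖R_L)/(R2 + R3‖R_L) = 12.13 × 2941/3161 = 11.3 V.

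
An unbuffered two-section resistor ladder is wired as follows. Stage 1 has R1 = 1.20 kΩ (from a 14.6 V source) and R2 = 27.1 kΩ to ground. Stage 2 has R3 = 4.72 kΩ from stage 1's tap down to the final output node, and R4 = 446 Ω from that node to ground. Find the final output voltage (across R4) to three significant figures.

V_out ≈ 0.987 V

Stage 2 presents R3+R4 = 5166 Ω as a load on stage 1's tap.
Stage 1's lower leg becomes R2‖(R3+R4) = 4339 Ω, so V_mid = 14.6 × 4339/5539 = 11.44 V.
Stage 2 is itself unloaded: V_out = V_mid × R4/(R3+R4) = 11.44 × 446/5166 = 0.987 V.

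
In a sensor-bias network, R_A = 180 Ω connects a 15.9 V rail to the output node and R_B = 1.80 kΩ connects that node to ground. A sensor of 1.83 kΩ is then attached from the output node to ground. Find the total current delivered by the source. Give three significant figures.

R_B‖R_L = 907.4 Ω, so the source sees R_A + R_B‖R_L = 1087 Ω.
I = 15.9 V / 1087 Ω = 14.6 mA.

I ≈ 14.6 mA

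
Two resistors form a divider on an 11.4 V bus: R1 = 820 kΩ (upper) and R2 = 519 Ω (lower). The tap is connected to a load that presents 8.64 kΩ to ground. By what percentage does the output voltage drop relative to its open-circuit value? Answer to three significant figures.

The divider's output (Thévenin) resistance is R1‖R2 = 518.7 Ω.
Fractional drop under load = R_th/(R_th + R_L) = 518.7 / (518.7 + 8640) = 0.05663.
So the output falls by 5.66 %.

5.66 %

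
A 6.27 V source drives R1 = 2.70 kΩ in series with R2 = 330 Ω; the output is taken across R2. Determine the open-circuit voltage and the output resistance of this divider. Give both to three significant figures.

V_th is the open-circuit tap voltage: 6.27 × 330/(2700 + 330) = 0.683 V.
With the supply zeroed, R1 and R2 appear in parallel from the tap: R_th = R1‖R2 = (2700 × 330)/3030 = 294 Ω.

V_th = 0.683 V, R_th = 294 Ω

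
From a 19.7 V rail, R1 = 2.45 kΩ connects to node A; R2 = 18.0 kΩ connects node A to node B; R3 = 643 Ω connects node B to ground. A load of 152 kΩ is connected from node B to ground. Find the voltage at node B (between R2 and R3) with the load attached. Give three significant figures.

V ≈ 0.598 V

At node B, R3 is in parallel with the load: R3‖R_L = 640.3 Ω.
Below node A the resistance is R2 + (R3‖R_L) = 18640 Ω, so V_A = 19.7 × 18640/21090 = 17.41 V.
Then V_B = V_A × (R3‖R_L)/(R2 + R3‖R_L) = 17.41 × 640.3/18640 = 0.598 V.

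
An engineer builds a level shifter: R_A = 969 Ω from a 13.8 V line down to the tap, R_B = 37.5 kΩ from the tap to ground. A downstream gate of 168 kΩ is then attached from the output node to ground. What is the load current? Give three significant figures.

I_L ≈ 0.0796 mA

R_B‖R_L = 30660 Ω; V_out = 13.8 × 30660/31630 = 13.38 V.
I_L = V_out / R_L = 13.38 / 168 kΩ = 0.0796 mA.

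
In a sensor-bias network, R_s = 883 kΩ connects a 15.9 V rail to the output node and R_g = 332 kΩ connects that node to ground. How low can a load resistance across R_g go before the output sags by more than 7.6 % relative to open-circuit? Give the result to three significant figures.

Output resistance R_th = R_s‖R_g = (883 × 332)/1215 = 241.3 kΩ.
The fractional drop is R_th/(R_th + R_L); requiring this ≤ 0.0760 gives R_L ≥ R_th(1/0.0760 − 1) = 241.3 × 12.16 = 2.93 MΩ.

R_L(min) ≈ 2.93 MΩ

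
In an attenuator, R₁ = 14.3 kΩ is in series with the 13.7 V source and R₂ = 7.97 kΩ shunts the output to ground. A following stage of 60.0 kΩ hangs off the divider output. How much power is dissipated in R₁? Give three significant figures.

Total resistance from the source is R₁ + (R₂‖R_L) = 21.34 kΩ, so I = 13.7/21.34 kΩ = 0.6421 mA.
P = I²·R₁ = (0.6421 mA)² × 14.3 kΩ = 5.90 mW.

P ≈ 5.90 mW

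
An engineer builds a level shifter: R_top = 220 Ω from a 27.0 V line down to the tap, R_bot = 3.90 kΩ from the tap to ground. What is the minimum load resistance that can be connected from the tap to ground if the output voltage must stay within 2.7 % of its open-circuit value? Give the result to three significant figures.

R_L(min) ≈ 7.50 kΩ

Output resistance R_th = R_top‖R_bot = (220 × 3900)/4120 = 208.3 Ω.
The fractional drop is R_th/(R_th + R_L); requiring this ≤ 0.0270 gives R_L ≥ R_th(1/0.0270 − 1) = 208.3 × 36.04 = 7.50 kΩ.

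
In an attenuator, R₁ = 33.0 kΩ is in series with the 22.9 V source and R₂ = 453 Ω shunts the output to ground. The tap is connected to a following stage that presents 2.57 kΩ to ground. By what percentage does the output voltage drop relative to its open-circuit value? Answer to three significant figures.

14.8 %

The divider's output (Thévenin) resistance is R₁‖R₂ = 446.9 Ω.
Fractional drop under load = R_th/(R_th + R_L) = 446.9 / (446.9 + 2570) = 0.1481.
So the output falls by 14.8 %.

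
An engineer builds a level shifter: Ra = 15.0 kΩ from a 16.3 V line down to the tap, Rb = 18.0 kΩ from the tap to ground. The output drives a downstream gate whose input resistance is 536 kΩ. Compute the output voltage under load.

The load sits in parallel with Rb: Rb‖R_L = (18.0 × 536) / (18.0 + 536) = 17.42 kΩ.
V_out = 16.3 × 17.42 / (15.0 + 17.42) = 16.3 × 17.42/32.42 = 8.76 V.
(Unloaded it would have been 8.89 V.)

V_out ≈ 8.76 V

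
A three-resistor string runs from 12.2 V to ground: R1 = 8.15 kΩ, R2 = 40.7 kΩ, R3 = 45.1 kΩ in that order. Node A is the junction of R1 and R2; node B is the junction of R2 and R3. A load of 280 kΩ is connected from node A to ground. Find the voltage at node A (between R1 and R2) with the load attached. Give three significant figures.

Below node A the series string R2+R3 = 85.80 kΩ sits in parallel with the 280 kΩ load: 65.68 kΩ.
V_A = 12.2 × 65.68/(8.15 + 65.68) = 10.9 V.

V ≈ 10.9 V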